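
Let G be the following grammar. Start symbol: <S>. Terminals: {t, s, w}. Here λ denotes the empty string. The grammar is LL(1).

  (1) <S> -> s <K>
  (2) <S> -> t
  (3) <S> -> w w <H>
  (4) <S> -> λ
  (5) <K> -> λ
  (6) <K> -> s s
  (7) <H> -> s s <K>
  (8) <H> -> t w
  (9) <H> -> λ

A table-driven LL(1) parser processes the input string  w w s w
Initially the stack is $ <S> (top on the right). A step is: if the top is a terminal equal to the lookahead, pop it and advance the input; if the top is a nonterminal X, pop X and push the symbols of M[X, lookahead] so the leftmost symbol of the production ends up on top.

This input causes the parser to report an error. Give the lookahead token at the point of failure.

     Stack      Input      Action
  1  $ <S>      w w s w $  expand <S> -> w w <H>
  2  $ <H> w w  w w s w $  match w
  3  $ <H> w    w s w $    match w
  4  $ <H>      s w $      expand <H> -> s s <K>
  5  $ <K> s s  s w $      match s
  6  $ <K> s    w $        error: top is terminal s but lookahead is w

w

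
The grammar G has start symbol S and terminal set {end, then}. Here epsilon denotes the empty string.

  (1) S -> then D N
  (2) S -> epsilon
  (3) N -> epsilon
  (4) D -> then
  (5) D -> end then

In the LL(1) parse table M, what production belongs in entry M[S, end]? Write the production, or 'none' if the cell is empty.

none

FIRST(S) = {epsilon, then}
FIRST(N) = {epsilon}
FIRST(D) = {end, then}
FOLLOW(S) includes $ since S is the start symbol.
FOLLOW(S): S appears on no right-hand side. Thus FOLLOW(S) = {$}.
For S -> then D N: FIRST(then D N) = {then}, so it goes in M[S, t] for t ∈ {then}.
For S -> epsilon: FIRST(epsilon) = {epsilon}, so it goes in M[S, t] for t ∈ {}; since epsilon ∈ FIRST, also for every t ∈ FOLLOW(S) = {$}.
None of these place a production in M[S, end].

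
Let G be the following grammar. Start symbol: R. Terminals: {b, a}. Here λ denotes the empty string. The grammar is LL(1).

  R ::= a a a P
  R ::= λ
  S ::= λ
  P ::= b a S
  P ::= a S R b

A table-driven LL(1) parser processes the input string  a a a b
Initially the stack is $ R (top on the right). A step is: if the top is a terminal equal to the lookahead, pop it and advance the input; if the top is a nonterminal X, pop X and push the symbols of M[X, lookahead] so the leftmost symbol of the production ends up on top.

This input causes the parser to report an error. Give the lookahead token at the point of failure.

$

     Stack      Input      Action
  1  $ R        a a a b $  expand R ::= a a a P
  2  $ P a a a  a a a b $  match a
  3  $ P a a    a a b $    match a
  4  $ P a      a b $      match a
  5  $ P        b $        expand P ::= b a S
  6  $ S a b    b $        match b
  7  $ S a      $          error: top is terminal a but lookahead is $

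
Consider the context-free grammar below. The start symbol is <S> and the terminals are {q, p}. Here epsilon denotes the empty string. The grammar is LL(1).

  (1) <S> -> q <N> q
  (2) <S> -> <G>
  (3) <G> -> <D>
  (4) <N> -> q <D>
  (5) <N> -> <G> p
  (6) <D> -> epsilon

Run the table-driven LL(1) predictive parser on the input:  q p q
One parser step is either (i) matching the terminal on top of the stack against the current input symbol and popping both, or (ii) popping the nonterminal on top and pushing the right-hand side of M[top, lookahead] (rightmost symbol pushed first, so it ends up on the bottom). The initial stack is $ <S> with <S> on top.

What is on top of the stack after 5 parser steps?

     Stack      Input    Action
  1  $ <S>      q p q $  expand <S> -> q <N> q
  2  $ q <N> q  q p q $  match q
  3  $ q <N>    p q $    expand <N> -> <G> p
  4  $ q p <G>  p q $    expand <G> -> <D>
  5  $ q p <D>  p q $    expand <D> -> epsilon
Stack after step 5: $ q p (top = p).

p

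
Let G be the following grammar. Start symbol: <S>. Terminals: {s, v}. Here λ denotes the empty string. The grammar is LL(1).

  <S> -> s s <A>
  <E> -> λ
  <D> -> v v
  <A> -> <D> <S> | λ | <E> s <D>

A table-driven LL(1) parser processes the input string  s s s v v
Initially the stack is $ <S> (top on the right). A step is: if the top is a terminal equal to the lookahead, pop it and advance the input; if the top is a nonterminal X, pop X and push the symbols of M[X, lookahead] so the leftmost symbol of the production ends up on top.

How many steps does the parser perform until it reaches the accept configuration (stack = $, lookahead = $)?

     Stack        Input        Action
  1  $ <S>        s s s v v $  expand <S> -> s s <A>
  2  $ <A> s s    s s s v v $  match s
  3  $ <A> s      s s v v $    match s
  4  $ <A>        s v v $      expand <A> -> <E> s <D>
  5  $ <D> s <E>  s v v $      expand <E> -> λ
  6  $ <D> s      s v v $      match s
  7  $ <D>        v v $        expand <D> -> v v
  8  $ v v        v v $        match v
  9  $ v          v $          match v
Accept reached after 9 steps.

9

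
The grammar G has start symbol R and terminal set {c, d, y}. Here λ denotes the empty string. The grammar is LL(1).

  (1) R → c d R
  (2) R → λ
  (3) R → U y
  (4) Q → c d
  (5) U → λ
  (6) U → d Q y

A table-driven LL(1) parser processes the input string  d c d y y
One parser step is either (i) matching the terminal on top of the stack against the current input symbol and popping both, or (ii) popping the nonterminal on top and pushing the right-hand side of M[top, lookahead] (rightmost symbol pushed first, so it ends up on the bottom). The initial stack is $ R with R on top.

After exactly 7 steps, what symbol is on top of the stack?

     Stack      Input        Action
  1  $ R        d c d y y $  expand R → U y
  2  $ y U      d c d y y $  expand U → d Q y
  3  $ y y Q d  d c d y y $  match d
  4  $ y y Q    c d y y $    expand Q → c d
  5  $ y y d c  c d y y $    match c
  6  $ y y d    d y y $      match d
  7  $ y y      y y $        match y
Stack after step 7: $ y (top = y).

y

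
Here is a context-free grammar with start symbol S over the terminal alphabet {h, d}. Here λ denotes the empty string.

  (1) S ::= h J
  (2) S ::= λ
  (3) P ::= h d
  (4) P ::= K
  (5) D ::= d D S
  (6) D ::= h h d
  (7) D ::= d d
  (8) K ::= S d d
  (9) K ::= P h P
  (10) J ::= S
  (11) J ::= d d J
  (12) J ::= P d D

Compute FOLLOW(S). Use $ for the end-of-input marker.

FIRST(S): from S::=h J we get {h}; from S::=λ we get {λ}. So FIRST(S) = {λ, h}.
FIRST(D): from D::=d D S we get {d}; from D::=h h d we get {h}; from D::=d d we get {d}. So FIRST(D) = {d, h}.
FIRST(P): from P::=h d we get {h}; from P::=K we get {d, h}. So FIRST(P) = {d, h}.
FIRST(K): from K::=S d d we get {d, h}; from K::=P h P we get {d, h}. So FIRST(K) = {d, h}.
FIRST(J): from J::=S we get {λ, h}; from J::=d d J we get {d}; from J::=P d D we get {d, h}. So FIRST(J) = {λ, d, h}.
FOLLOW(S) includes $ since S is the start symbol.
FOLLOW(S): in D::=d D S, the suffix after S is empty, so FOLLOW(S) ⊇ FOLLOW(D) = {$, d, h}; in K::=S d d, S is followed by d d with FIRST {d}; in J::=S, the suffix after S is empty, so FOLLOW(S) ⊇ FOLLOW(J) = {$, d, h}. Thus FOLLOW(S) = {$, d, h}.
FOLLOW(J): in S::=h J, the suffix after J is empty, so FOLLOW(J) ⊇ FOLLOW(S) = {$, d, h}; in J::=d d J, the suffix after J is empty (adds nothing new). Thus FOLLOW(J) = {$, d, h}.
FOLLOW(D): in D::=d D S, D is followed by S with FIRST {λ, h}; in D::=d D S, the suffix after D is nullable (adds nothing new); in J::=P d D, the suffix after D is empty, so FOLLOW(D) ⊇ FOLLOW(J) = {$, d, h}. Thus FOLLOW(D) = {$, d, h}.
FOLLOW(P): in K::=P h P (occurrence 1), P is followed by h P with FIRST {h}; in K::=P h P (occurrence 2), the suffix after P is empty, so FOLLOW(P) ⊇ FOLLOW(K) = {d, h}; in J::=P d D, P is followed by d D with FIRST {d}. Thus FOLLOW(P) = {d, h}.
FOLLOW(K): in P::=K, the suffix after K is empty, so FOLLOW(K) ⊇ FOLLOW(P) = {d, h}. Thus FOLLOW(K) = {d, h}.

{$, d, h}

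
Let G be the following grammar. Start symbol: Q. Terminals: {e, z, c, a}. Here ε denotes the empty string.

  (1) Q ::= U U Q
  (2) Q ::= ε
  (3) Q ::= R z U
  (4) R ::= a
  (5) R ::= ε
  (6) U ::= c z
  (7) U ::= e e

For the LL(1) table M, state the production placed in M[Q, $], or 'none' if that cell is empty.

Q ::= ε

FIRST(R) = {ε, a}
FIRST(U) = {c, e}
FIRST(Q) = {ε, a, c, e, z}  (via U U Q, R z U)
FOLLOW(Q) includes $ since Q is the start symbol.
FOLLOW(Q): in Q::=U U Q, the suffix after Q is empty (adds nothing new). Thus FOLLOW(Q) = {$}.
For Q ::= U U Q: FIRST(U U Q) = {c, e}, so it goes in M[Q, t] for t ∈ {c, e}.
For Q ::= ε: FIRST(ε) = {ε}, so it goes in M[Q, t] for t ∈ {}; since ε ∈ FIRST, also for every t ∈ FOLLOW(Q) = {$}.
For Q ::= R z U: FIRST(R z U) = {a, z}, so it goes in M[Q, t] for t ∈ {a, z}.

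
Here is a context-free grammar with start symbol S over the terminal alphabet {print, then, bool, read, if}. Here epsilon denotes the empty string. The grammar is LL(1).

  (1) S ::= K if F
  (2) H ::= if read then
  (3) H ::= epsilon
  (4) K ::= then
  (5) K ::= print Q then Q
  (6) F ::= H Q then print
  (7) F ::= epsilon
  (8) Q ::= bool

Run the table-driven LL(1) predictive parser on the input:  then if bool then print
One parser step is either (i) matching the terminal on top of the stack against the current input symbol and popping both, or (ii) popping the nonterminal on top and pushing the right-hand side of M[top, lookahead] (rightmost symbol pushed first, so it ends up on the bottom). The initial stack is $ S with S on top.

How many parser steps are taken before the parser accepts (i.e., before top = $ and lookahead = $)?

step 1: stack=$ S  input=then if bool then print $  — expand S ::= K if F
step 2: stack=$ F if K  input=then if bool then print $  — expand K ::= then
step 3: stack=$ F if then  input=then if bool then print $  — match then
step 4: stack=$ F if  input=if bool then print $  — match if
step 5: stack=$ F  input=bool then print $  — expand F ::= H Q then print
step 6: stack=$ print then Q H  input=bool then print $  — expand H ::= epsilon
step 7: stack=$ print then Q  input=bool then print $  — expand Q ::= bool
step 8: stack=$ print then bool  input=bool then print $  — match bool
step 9: stack=$ print then  input=then print $  — match then
step 10: stack=$ print  input=print $  — match print
Accept reached after 10 steps.

10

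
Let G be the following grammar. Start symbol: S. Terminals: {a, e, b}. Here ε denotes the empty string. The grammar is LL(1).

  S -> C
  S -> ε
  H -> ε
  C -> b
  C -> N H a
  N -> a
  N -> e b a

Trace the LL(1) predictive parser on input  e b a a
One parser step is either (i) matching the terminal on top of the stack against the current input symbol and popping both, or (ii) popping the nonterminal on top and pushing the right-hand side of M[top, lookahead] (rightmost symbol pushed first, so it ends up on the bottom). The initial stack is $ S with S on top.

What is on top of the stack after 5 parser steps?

a

step 1: stack=$ S  input=e b a a $  — expand S -> C
step 2: stack=$ C  input=e b a a $  — expand C -> N H a
step 3: stack=$ a H N  input=e b a a $  — expand N -> e b a
step 4: stack=$ a H a b e  input=e b a a $  — match e
step 5: stack=$ a H a b  input=b a a $  — match b
Stack after step 5: $ a H a (top = a).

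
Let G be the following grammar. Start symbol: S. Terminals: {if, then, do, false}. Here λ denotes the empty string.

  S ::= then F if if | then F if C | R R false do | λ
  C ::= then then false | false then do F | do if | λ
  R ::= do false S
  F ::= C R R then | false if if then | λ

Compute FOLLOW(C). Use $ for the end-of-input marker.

FIRST(C) = {λ, do, false, then}
FIRST(R) = {do}
FIRST(S) = {λ, do, then}  (via R R false do)
FIRST(F) = {λ, do, false, then}  (via C R R then)
FOLLOW(S) includes $ since S is the start symbol.
FOLLOW(R): in S::=R R false do (occurrence 1), R is followed by R false do with FIRST {do}; in S::=R R false do (occurrence 2), R is followed by false do with FIRST {false}; in F::=C R R then (occurrence 1), R is followed by R then with FIRST {do}; in F::=C R R then (occurrence 2), R is followed by then with FIRST {then}. Thus FOLLOW(R) = {do, false, then}.
FOLLOW(S): in R::=do false S, the suffix after S is empty, so FOLLOW(S) ⊇ FOLLOW(R) = {do, false, then}. Thus FOLLOW(S) = {$, do, false, then}.
FOLLOW(C): in S::=then F if C, the suffix after C is empty, so FOLLOW(C) ⊇ FOLLOW(S) = {$, do, false, then}; in F::=C R R then, C is followed by R R then with FIRST {do}. Thus FOLLOW(C) = {$, do, false, then}.
FOLLOW(F): in S::=then F if if, F is followed by if if with FIRST {if}; in S::=then F if C, F is followed by if C with FIRST {if}; in C::=false then do F, the suffix after F is empty, so FOLLOW(F) ⊇ FOLLOW(C) = {$, do, false, then}. Thus FOLLOW(F) = {$, do, false, if, then}.

{$, do, false, then}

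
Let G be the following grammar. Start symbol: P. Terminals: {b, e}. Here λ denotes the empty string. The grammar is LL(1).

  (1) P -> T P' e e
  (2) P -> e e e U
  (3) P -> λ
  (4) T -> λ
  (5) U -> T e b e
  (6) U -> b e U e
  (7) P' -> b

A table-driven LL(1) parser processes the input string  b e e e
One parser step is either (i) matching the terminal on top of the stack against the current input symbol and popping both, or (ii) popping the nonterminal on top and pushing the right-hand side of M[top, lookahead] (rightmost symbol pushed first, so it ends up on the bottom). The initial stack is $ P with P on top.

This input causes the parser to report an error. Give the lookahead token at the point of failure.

e

step 1: stack=$ P  input=b e e e $  — expand P -> T P' e e
step 2: stack=$ e e P' T  input=b e e e $  — expand T -> λ
step 3: stack=$ e e P'  input=b e e e $  — expand P' -> b
step 4: stack=$ e e b  input=b e e e $  — match b
step 5: stack=$ e e  input=e e e $  — match e
step 6: stack=$ e  input=e e $  — match e
step 7: stack=$  input=e $  — error: stack empty but input remains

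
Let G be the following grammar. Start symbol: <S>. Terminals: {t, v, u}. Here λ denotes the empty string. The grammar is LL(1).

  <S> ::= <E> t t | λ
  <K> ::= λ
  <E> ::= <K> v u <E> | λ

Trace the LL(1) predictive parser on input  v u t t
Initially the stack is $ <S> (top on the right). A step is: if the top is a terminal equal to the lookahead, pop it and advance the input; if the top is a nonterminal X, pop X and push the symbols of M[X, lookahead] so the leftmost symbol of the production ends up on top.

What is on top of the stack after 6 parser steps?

     Stack              Input      Action
  1  $ <S>              v u t t $  expand <S> ::= <E> t t
  2  $ t t <E>          v u t t $  expand <E> ::= <K> v u <E>
  3  $ t t <E> u v <K>  v u t t $  expand <K> ::= λ
  4  $ t t <E> u v      v u t t $  match v
  5  $ t t <E> u        u t t $    match u
  6  $ t t <E>          t t $      expand <E> ::= λ
Stack after step 6: $ t t (top = t).

t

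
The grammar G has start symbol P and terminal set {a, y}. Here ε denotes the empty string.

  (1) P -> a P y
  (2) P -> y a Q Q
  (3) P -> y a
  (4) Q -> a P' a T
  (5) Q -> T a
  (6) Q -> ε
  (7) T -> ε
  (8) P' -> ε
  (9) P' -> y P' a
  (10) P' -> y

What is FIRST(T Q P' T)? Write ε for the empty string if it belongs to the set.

FIRST(P) = {a, y}
FIRST(T) = {ε}
FIRST(P') = {ε, y}
FIRST(Q) = {ε, a}  (via T a)
FIRST(T Q P' T): take FIRST of each symbol in turn, carrying on past any symbol whose FIRST contains ε; result {ε, a, y}.

{ε, a, y}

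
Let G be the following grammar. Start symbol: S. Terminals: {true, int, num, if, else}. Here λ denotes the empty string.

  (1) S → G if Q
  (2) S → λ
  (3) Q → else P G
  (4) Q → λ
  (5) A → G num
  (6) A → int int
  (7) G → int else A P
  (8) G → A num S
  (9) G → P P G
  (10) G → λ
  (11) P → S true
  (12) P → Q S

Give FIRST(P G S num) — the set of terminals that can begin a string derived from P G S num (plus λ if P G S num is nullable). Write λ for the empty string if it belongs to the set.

{else, if, int, num, true}

FIRST(Q) = {λ, else}
FIRST(S) = {λ, else, if, int, num, true}  (via G if Q)
FIRST(P) = {λ, else, if, int, num, true}  (via S true, Q S)
FIRST(A) = {else, if, int, num, true}  (via G num)
FIRST(G) = {λ, else, if, int, num, true}  (via A num S, P P G)
FIRST(P G S num): take FIRST of each symbol in turn, carrying on past any symbol whose FIRST contains λ; result {else, if, int, num, true}.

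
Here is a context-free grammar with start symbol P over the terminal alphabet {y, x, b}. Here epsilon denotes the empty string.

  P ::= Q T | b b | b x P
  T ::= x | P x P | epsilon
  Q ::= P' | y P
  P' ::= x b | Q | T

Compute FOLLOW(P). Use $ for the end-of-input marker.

FIRST(P) = {epsilon, b, x, y}  (via Q T)
FIRST(T) = {epsilon, b, x, y}  (via P x P)
FIRST(Q) = {epsilon, b, x, y}  (via P')
FIRST(P') = {epsilon, b, x, y}  (via Q, T)
FOLLOW(P) includes $ since P is the start symbol.
FOLLOW(P): in P::=b x P, the suffix after P is empty (adds nothing new); in T::=P x P (occurrence 1), P is followed by x P with FIRST {x}; in T::=P x P (occurrence 2), the suffix after P is empty, so FOLLOW(P) ⊇ FOLLOW(T) = {$, b, x, y}; in Q::=y P, the suffix after P is empty, so FOLLOW(P) ⊇ FOLLOW(Q) = {$, b, x, y}. Thus FOLLOW(P) = {$, b, x, y}.
FOLLOW(T): in P::=Q T, the suffix after T is empty, so FOLLOW(T) ⊇ FOLLOW(P) = {$, b, x, y}; in P'::=T, the suffix after T is empty, so FOLLOW(T) ⊇ FOLLOW(P') = {$, b, x, y}. Thus FOLLOW(T) = {$, b, x, y}.
FOLLOW(Q): in P::=Q T, Q is followed by T with FIRST {epsilon, b, x, y}; in P::=Q T, the suffix after Q is nullable, so FOLLOW(Q) ⊇ FOLLOW(P) = {$, b, x, y}; in P'::=Q, the suffix after Q is empty, so FOLLOW(Q) ⊇ FOLLOW(P') = {$, b, x, y}. Thus FOLLOW(Q) = {$, b, x, y}.
FOLLOW(P'): in Q::=P', the suffix after P' is empty, so FOLLOW(P') ⊇ FOLLOW(Q) = {$, b, x, y}. Thus FOLLOW(P') = {$, b, x, y}.

{$, b, x, y}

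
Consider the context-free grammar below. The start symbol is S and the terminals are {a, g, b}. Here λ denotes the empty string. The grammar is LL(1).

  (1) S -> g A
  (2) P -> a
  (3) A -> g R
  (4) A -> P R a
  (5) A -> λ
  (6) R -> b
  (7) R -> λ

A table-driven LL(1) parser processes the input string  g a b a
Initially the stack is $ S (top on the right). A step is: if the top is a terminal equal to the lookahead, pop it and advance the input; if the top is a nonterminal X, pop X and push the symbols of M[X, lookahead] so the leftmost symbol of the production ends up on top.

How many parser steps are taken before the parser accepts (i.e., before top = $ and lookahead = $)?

step 1: stack=$ S  input=g a b a $  — expand S -> g A
step 2: stack=$ A g  input=g a b a $  — match g
step 3: stack=$ A  input=a b a $  — expand A -> P R a
step 4: stack=$ a R P  input=a b a $  — expand P -> a
step 5: stack=$ a R a  input=a b a $  — match a
step 6: stack=$ a R  input=b a $  — expand R -> b
step 7: stack=$ a b  input=b a $  — match b
step 8: stack=$ a  input=a $  — match a
Accept reached after 8 steps.

8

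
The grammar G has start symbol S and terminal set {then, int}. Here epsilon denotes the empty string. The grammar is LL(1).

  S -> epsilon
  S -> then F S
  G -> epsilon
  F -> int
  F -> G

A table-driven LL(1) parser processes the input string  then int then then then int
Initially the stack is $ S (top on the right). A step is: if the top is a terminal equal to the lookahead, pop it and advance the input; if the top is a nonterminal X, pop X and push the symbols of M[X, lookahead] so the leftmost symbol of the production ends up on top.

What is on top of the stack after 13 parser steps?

then

step 1: stack=$ S  input=then int then then then int $  — expand S -> then F S
step 2: stack=$ S F then  input=then int then then then int $  — match then
step 3: stack=$ S F  input=int then then then int $  — expand F -> int
step 4: stack=$ S int  input=int then then then int $  — match int
step 5: stack=$ S  input=then then then int $  — expand S -> then F S
step 6: stack=$ S F then  input=then then then int $  — match then
step 7: stack=$ S F  input=then then int $  — expand F -> G
step 8: stack=$ S G  input=then then int $  — expand G -> epsilon
step 9: stack=$ S  input=then then int $  — expand S -> then F S
step 10: stack=$ S F then  input=then then int $  — match then
step 11: stack=$ S F  input=then int $  — expand F -> G
step 12: stack=$ S G  input=then int $  — expand G -> epsilon
step 13: stack=$ S  input=then int $  — expand S -> then F S
Stack after step 13: $ S F then (top = then).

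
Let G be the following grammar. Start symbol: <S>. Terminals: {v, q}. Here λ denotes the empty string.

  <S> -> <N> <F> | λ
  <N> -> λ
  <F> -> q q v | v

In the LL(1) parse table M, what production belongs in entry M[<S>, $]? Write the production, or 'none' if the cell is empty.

<S> -> λ

FIRST(<N>) = {λ}
FIRST(<F>) = {q, v}
FIRST(<S>) = {λ, q, v}  (via <N> <F>)
FOLLOW(<S>) includes $ since <S> is the start symbol.
FOLLOW(<S>): <S> appears on no right-hand side. Thus FOLLOW(<S>) = {$}.
For <S> -> <N> <F>: FIRST(<N> <F>) = {q, v}, so it goes in M[<S>, t] for t ∈ {q, v}.
For <S> -> λ: FIRST(λ) = {λ}, so it goes in M[<S>, t] for t ∈ {}; since λ ∈ FIRST, also for every t ∈ FOLLOW(<S>) = {$}.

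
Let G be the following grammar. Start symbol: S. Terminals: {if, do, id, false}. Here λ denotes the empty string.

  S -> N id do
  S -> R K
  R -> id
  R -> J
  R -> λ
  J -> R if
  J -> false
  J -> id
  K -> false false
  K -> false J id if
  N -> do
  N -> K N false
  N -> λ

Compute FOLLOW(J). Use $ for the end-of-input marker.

FIRST(K) = {false}
FIRST(N) = {λ, do, false}  (via K N false)
FIRST(S) = {do, false, id, if}  (via N id do, R K)
FIRST(R) = {λ, false, id, if}  (via J)
FIRST(J) = {false, id, if}  (via R if)
FOLLOW(S) includes $ since S is the start symbol.
FOLLOW(S): S appears on no right-hand side. Thus FOLLOW(S) = {$}.
FOLLOW(R): in S->R K, R is followed by K with FIRST {false}; in J->R if, R is followed by if with FIRST {if}. Thus FOLLOW(R) = {false, if}.
FOLLOW(J): in R->J, the suffix after J is empty, so FOLLOW(J) ⊇ FOLLOW(R) = {false, if}; in K->false J id if, J is followed by id if with FIRST {id}. Thus FOLLOW(J) = {false, id, if}.
FOLLOW(K): in S->R K, the suffix after K is empty, so FOLLOW(K) ⊇ FOLLOW(S) = {$}; in N->K N false, K is followed by N false with FIRST {do, false}. Thus FOLLOW(K) = {$, do, false}.
FOLLOW(N): in S->N id do, N is followed by id do with FIRST {id}; in N->K N false, N is followed by false with FIRST {false}. Thus FOLLOW(N) = {false, id}.

{false, id, if}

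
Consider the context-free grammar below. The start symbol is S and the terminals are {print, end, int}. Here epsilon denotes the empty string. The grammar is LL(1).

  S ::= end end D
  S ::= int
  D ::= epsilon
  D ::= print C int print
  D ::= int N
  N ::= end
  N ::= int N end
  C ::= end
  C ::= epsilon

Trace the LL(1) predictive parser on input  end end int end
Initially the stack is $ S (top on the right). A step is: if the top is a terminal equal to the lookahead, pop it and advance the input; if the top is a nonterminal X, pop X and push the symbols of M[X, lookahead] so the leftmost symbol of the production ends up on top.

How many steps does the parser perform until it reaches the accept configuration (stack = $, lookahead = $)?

step 1: stack=$ S  input=end end int end $  — expand S ::= end end D
step 2: stack=$ D end end  input=end end int end $  — match end
step 3: stack=$ D end  input=end int end $  — match end
step 4: stack=$ D  input=int end $  — expand D ::= int N
step 5: stack=$ N int  input=int end $  — match int
step 6: stack=$ N  input=end $  — expand N ::= end
step 7: stack=$ end  input=end $  — match end
Accept reached after 7 steps.

7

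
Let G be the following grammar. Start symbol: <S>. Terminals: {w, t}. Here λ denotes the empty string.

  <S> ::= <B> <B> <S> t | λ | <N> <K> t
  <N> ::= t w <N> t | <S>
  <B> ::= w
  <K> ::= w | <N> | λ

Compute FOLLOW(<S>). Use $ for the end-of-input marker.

FIRST(<B>) = {w}
FIRST(<S>) = {λ, t, w}  (via <B> <B> <S> t, <N> <K> t)
FIRST(<N>) = {λ, t, w}  (via <S>)
FIRST(<K>) = {λ, t, w}  (via <N>)
FOLLOW(<S>) includes $ since <S> is the start symbol.
FOLLOW(<B>): in <S>::=<B> <B> <S> t (occurrence 1), <B> is followed by <B> <S> t with FIRST {w}; in <S>::=<B> <B> <S> t (occurrence 2), <B> is followed by <S> t with FIRST {t, w}. Thus FOLLOW(<B>) = {t, w}.
FOLLOW(<K>): in <S>::=<N> <K> t, <K> is followed by t with FIRST {t}. Thus FOLLOW(<K>) = {t}.
FOLLOW(<N>): in <S>::=<N> <K> t, <N> is followed by <K> t with FIRST {t, w}; in <N>::=t w <N> t, <N> is followed by t with FIRST {t}; in <K>::=<N>, the suffix after <N> is empty, so FOLLOW(<N>) ⊇ FOLLOW(<K>) = {t}. Thus FOLLOW(<N>) = {t, w}.
FOLLOW(<S>): in <S>::=<B> <B> <S> t, <S> is followed by t with FIRST {t}; in <N>::=<S>, the suffix after <S> is empty, so FOLLOW(<S>) ⊇ FOLLOW(<N>) = {t, w}. Thus FOLLOW(<S>) = {$, t, w}.

{$, t, w}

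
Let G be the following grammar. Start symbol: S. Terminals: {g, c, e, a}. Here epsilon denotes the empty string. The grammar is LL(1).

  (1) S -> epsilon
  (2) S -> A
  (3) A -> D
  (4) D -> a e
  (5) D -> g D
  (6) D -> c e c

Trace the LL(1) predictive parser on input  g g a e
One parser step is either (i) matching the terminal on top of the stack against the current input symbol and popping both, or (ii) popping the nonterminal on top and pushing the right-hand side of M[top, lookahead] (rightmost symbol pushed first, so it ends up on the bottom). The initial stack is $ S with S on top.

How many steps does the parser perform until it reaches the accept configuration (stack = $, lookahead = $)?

9

step 1: stack=$ S  input=g g a e $  — expand S -> A
step 2: stack=$ A  input=g g a e $  — expand A -> D
step 3: stack=$ D  input=g g a e $  — expand D -> g D
step 4: stack=$ D g  input=g g a e $  — match g
step 5: stack=$ D  input=g a e $  — expand D -> g D
step 6: stack=$ D g  input=g a e $  — match g
step 7: stack=$ D  input=a e $  — expand D -> a e
step 8: stack=$ e a  input=a e $  — match a
step 9: stack=$ e  input=e $  — match e
Accept reached after 9 steps.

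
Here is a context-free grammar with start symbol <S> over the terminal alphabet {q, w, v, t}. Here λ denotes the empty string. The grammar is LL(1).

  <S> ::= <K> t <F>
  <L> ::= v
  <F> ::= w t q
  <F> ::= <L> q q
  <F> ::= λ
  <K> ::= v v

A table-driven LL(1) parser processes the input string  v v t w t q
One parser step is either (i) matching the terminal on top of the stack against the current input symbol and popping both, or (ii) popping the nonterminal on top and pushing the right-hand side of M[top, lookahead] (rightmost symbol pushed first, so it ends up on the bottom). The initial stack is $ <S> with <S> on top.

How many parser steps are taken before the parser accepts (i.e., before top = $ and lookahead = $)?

9

     Stack        Input          Action
  1  $ <S>        v v t w t q $  expand <S> ::= <K> t <F>
  2  $ <F> t <K>  v v t w t q $  expand <K> ::= v v
  3  $ <F> t v v  v v t w t q $  match v
  4  $ <F> t v    v t w t q $    match v
  5  $ <F> t      t w t q $      match t
  6  $ <F>        w t q $        expand <F> ::= w t q
  7  $ q t w      w t q $        match w
  8  $ q t        t q $          match t
  9  $ q          q $            match q
Accept reached after 9 steps.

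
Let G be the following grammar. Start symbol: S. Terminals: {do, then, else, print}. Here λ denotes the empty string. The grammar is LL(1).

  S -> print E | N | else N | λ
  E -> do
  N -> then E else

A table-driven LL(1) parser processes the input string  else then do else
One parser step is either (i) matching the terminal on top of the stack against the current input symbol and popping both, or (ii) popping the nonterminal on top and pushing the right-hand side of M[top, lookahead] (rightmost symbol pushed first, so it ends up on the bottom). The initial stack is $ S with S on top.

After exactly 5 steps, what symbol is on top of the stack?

step 1: stack=$ S  input=else then do else $  — expand S -> else N
step 2: stack=$ N else  input=else then do else $  — match else
step 3: stack=$ N  input=then do else $  — expand N -> then E else
step 4: stack=$ else E then  input=then do else $  — match then
step 5: stack=$ else E  input=do else $  — expand E -> do
Stack after step 5: $ else do (top = do).

do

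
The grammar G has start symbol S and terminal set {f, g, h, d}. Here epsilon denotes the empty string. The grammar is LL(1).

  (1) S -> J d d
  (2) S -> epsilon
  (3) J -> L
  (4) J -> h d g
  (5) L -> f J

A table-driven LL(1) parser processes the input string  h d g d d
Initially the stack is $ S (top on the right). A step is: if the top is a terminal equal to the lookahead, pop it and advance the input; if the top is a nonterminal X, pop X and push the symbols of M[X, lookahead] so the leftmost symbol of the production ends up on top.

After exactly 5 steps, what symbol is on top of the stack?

d

     Stack        Input        Action
  1  $ S          h d g d d $  expand S -> J d d
  2  $ d d J      h d g d d $  expand J -> h d g
  3  $ d d g d h  h d g d d $  match h
  4  $ d d g d    d g d d $    match d
  5  $ d d g      g d d $      match g
Stack after step 5: $ d d (top = d).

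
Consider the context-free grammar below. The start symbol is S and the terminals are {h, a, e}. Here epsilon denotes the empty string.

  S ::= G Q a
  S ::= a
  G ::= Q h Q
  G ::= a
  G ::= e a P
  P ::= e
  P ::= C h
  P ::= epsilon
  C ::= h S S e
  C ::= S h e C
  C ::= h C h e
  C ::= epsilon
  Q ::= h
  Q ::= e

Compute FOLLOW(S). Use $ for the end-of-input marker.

FIRST(Q) = {e, h}
FIRST(G) = {a, e, h}  (via Q h Q)
FIRST(S) = {a, e, h}  (via G Q a)
FIRST(C) = {epsilon, a, e, h}  (via S h e C)
FIRST(P) = {epsilon, a, e, h}  (via C h)
FOLLOW(S) includes $ since S is the start symbol.
FOLLOW(S): in C::=h S S e (occurrence 1), S is followed by S e with FIRST {a, e, h}; in C::=h S S e (occurrence 2), S is followed by e with FIRST {e}; in C::=S h e C, S is followed by h e C with FIRST {h}. Thus FOLLOW(S) = {$, a, e, h}.
FOLLOW(G): in S::=G Q a, G is followed by Q a with FIRST {e, h}. Thus FOLLOW(G) = {e, h}.
FOLLOW(P): in G::=e a P, the suffix after P is empty, so FOLLOW(P) ⊇ FOLLOW(G) = {e, h}. Thus FOLLOW(P) = {e, h}.
FOLLOW(C): in P::=C h, C is followed by h with FIRST {h}; in C::=S h e C, the suffix after C is empty (adds nothing new); in C::=h C h e, C is followed by h e with FIRST {h}. Thus FOLLOW(C) = {h}.
FOLLOW(Q): in S::=G Q a, Q is followed by a with FIRST {a}; in G::=Q h Q (occurrence 1), Q is followed by h Q with FIRST {h}; in G::=Q h Q (occurrence 2), the suffix after Q is empty, so FOLLOW(Q) ⊇ FOLLOW(G) = {e, h}. Thus FOLLOW(Q) = {a, e, h}.

{$, a, e, h}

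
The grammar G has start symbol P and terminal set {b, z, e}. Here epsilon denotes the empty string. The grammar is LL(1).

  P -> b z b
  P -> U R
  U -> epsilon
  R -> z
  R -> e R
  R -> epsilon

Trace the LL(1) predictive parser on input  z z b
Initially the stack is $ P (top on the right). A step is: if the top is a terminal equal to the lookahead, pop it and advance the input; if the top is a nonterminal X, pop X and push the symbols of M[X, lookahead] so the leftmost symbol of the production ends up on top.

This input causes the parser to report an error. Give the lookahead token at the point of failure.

z

step 1: stack=$ P  input=z z b $  — expand P -> U R
step 2: stack=$ R U  input=z z b $  — expand U -> epsilon
step 3: stack=$ R  input=z z b $  — expand R -> z
step 4: stack=$ z  input=z z b $  — match z
step 5: stack=$  input=z b $  — error: stack empty but input remains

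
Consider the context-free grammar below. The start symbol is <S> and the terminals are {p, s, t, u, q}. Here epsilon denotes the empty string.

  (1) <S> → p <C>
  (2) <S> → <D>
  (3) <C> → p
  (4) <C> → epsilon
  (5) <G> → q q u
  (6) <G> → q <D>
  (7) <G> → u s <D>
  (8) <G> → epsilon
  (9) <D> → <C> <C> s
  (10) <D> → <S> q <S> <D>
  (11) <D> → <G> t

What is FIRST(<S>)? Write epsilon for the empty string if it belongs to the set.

FIRST(<C>): from <C>→p we get {p}; from <C>→epsilon we get {epsilon}. So FIRST(<C>) = {epsilon, p}.
FIRST(<G>): from <G>→q q u we get {q}; from <G>→q <D> we get {q}; from <G>→u s <D> we get {u}; from <G>→epsilon we get {epsilon}. So FIRST(<G>) = {epsilon, q, u}.
FIRST(<S>): from <S>→p <C> we get {p}; from <S>→<D> we get {p, q, s, t, u}. So FIRST(<S>) = {p, q, s, t, u}.
FIRST(<D>): from <D>→<C> <C> s we get {p, s}; from <D>→<S> q <S> <D> we get {p, q, s, t, u}; from <D>→<G> t we get {q, t, u}. So FIRST(<D>) = {p, q, s, t, u}.

{p, q, s, t, u}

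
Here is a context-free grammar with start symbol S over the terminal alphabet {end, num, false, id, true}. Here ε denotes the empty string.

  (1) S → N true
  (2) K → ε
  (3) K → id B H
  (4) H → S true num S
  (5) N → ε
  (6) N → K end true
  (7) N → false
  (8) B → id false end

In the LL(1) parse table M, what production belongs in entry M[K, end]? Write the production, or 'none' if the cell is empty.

FIRST(K): from K→ε we get {ε}; from K→id B H we get {id}. So FIRST(K) = {ε, id}.
FIRST(B): from B→id false end we get {id}. So FIRST(B) = {id}.
FIRST(N): from N→ε we get {ε}; from N→K end true we get {end, id}; from N→false we get {false}. So FIRST(N) = {ε, end, false, id}.
FIRST(S): from S→N true we get {end, false, id, true}. So FIRST(S) = {end, false, id, true}.
FIRST(H): from H→S true num S we get {end, false, id, true}. So FIRST(H) = {end, false, id, true}.
FOLLOW(S) includes $ since S is the start symbol.
FOLLOW(K): in N→K end true, K is followed by end true with FIRST {end}. Thus FOLLOW(K) = {end}.
For K → ε: FIRST(ε) = {ε}, so it goes in M[K, t] for t ∈ {}; since ε ∈ FIRST, also for every t ∈ FOLLOW(K) = {end}.
For K → id B H: FIRST(id B H) = {id}, so it goes in M[K, t] for t ∈ {id}.

K → ε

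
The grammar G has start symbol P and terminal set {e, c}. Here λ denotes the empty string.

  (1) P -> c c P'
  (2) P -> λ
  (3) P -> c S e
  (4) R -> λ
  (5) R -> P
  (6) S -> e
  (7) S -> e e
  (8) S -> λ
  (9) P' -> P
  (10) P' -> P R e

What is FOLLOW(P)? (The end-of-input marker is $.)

FIRST(P) = {λ, c}
FIRST(S) = {λ, e}
FIRST(R) = {λ, c}  (via P)
FIRST(P') = {λ, c, e}  (via P, P R e)
FOLLOW(P) includes $ since P is the start symbol.
FOLLOW(R): in P'->P R e, R is followed by e with FIRST {e}. Thus FOLLOW(R) = {e}.
FOLLOW(S): in P->c S e, S is followed by e with FIRST {e}. Thus FOLLOW(S) = {e}.
FOLLOW(P): in R->P, the suffix after P is empty, so FOLLOW(P) ⊇ FOLLOW(R) = {e}; in P'->P, the suffix after P is empty, so FOLLOW(P) ⊇ FOLLOW(P') = {$, c, e}; in P'->P R e, P is followed by R e with FIRST {c, e}. Thus FOLLOW(P) = {$, c, e}.
FOLLOW(P'): in P->c c P', the suffix after P' is empty, so FOLLOW(P') ⊇ FOLLOW(P) = {$, c, e}. Thus FOLLOW(P') = {$, c, e}.

{$, c, e}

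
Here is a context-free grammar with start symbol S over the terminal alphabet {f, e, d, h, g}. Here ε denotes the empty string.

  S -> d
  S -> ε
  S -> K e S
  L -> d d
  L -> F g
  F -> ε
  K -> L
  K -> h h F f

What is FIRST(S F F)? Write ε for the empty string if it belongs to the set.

{ε, d, g, h}

FIRST(F) = {ε}
FIRST(L) = {d, g}  (via F g)
FIRST(K) = {d, g, h}  (via L)
FIRST(S) = {ε, d, g, h}  (via K e S)
FIRST(S F F): take FIRST of each symbol in turn, carrying on past any symbol whose FIRST contains ε; result {ε, d, g, h}.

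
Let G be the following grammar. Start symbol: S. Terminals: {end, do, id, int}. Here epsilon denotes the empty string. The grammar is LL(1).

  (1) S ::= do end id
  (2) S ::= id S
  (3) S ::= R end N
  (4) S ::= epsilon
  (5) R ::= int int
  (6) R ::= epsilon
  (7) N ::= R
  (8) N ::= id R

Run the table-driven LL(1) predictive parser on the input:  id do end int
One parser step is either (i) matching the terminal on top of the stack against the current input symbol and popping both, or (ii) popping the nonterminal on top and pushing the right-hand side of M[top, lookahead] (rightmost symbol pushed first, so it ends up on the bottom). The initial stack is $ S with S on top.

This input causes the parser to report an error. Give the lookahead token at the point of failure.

int

step 1: stack=$ S  input=id do end int $  — expand S ::= id S
step 2: stack=$ S id  input=id do end int $  — match id
step 3: stack=$ S  input=do end int $  — expand S ::= do end id
step 4: stack=$ id end do  input=do end int $  — match do
step 5: stack=$ id end  input=end int $  — match end
step 6: stack=$ id  input=int $  — error: top is terminal id but lookahead is int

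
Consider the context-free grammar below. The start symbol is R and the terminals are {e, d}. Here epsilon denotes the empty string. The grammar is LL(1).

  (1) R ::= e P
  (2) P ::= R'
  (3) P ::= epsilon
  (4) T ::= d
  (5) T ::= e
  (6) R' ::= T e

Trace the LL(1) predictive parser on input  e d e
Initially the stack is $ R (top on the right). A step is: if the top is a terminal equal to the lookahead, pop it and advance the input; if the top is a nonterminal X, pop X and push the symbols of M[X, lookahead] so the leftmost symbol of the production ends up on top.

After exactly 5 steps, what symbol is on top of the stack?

     Stack  Input    Action
  1  $ R    e d e $  expand R ::= e P
  2  $ P e  e d e $  match e
  3  $ P    d e $    expand P ::= R'
  4  $ R'   d e $    expand R' ::= T e
  5  $ e T  d e $    expand T ::= d
Stack after step 5: $ e d (top = d).

d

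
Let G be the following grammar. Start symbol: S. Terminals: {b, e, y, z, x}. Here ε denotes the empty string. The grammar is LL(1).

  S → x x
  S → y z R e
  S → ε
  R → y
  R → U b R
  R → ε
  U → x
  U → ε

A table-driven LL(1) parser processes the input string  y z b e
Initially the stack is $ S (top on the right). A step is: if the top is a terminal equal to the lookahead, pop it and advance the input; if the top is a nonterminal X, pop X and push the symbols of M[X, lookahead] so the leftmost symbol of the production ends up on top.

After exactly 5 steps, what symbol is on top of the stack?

b

     Stack      Input      Action
  1  $ S        y z b e $  expand S → y z R e
  2  $ e R z y  y z b e $  match y
  3  $ e R z    z b e $    match z
  4  $ e R      b e $      expand R → U b R
  5  $ e R b U  b e $      expand U → ε
Stack after step 5: $ e R b (top = b).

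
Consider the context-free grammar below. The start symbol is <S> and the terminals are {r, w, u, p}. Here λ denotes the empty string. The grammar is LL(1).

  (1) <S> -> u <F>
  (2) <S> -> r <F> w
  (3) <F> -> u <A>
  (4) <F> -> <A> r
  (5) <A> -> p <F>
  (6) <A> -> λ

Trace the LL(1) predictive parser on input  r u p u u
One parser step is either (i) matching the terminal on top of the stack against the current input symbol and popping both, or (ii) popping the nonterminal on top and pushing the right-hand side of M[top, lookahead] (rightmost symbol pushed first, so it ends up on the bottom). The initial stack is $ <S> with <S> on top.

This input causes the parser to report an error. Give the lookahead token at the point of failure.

step 1: stack=$ <S>  input=r u p u u $  — expand <S> -> r <F> w
step 2: stack=$ w <F> r  input=r u p u u $  — match r
step 3: stack=$ w <F>  input=u p u u $  — expand <F> -> u <A>
step 4: stack=$ w <A> u  input=u p u u $  — match u
step 5: stack=$ w <A>  input=p u u $  — expand <A> -> p <F>
step 6: stack=$ w <F> p  input=p u u $  — match p
step 7: stack=$ w <F>  input=u u $  — expand <F> -> u <A>
step 8: stack=$ w <A> u  input=u u $  — match u
step 9: stack=$ w <A>  input=u $  — error: M[<A>, u] is empty

u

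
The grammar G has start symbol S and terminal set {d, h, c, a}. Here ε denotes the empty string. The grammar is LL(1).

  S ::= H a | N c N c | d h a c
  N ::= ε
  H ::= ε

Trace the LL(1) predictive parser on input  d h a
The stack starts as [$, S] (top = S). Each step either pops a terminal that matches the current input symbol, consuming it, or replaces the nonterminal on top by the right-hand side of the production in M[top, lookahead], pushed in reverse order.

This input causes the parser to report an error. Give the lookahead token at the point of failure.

     Stack      Input    Action
  1  $ S        d h a $  expand S ::= d h a c
  2  $ c a h d  d h a $  match d
  3  $ c a h    h a $    match h
  4  $ c a      a $      match a
  5  $ c        $        error: top is terminal c but lookahead is $

$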